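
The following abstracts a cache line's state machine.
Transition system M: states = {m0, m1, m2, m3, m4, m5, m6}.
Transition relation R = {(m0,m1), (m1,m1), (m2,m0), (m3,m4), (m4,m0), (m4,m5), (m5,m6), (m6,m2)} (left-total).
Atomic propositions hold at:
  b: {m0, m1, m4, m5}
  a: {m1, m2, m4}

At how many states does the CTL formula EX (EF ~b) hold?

4

Sat(~b) = {m2, m3, m6}
EF ~b: least fixpoint, start Z0 = {m2, m3, m6}, add states with some successor in Z. Z1 = {m2, m3, m5, m6}; Z2 = {m2, m3, m4, m5, m6}; fixed.
Sat(EF ~b) = {m2, m3, m4, m5, m6}
Sat(EX (EF ~b)) = {s : some successor in {m2, m3, m4, m5, m6}} = {m3, m4, m5, m6}
|Sat(EX (EF ~b))| = |{m3, m4, m5, m6}| = 4.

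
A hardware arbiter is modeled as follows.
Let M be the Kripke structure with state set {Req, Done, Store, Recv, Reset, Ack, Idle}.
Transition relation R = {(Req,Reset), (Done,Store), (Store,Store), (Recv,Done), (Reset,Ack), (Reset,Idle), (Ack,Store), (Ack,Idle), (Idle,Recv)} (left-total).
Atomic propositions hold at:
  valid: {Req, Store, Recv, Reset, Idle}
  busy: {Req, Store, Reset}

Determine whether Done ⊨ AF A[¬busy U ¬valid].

Yes

Sat(¬busy) = {Done, Recv, Ack, Idle}
Sat(¬valid) = {Done, Ack}
A[¬busy U ¬valid]: least fixpoint, start Z0 = Sat(¬valid) = {Done, Ack}, add states in Sat(¬busy) with every successor in Z. Z1 = {Done, Recv, Ack}; Z2 = {Done, Recv, Ack, Idle}; fixed.
Sat(A[¬busy U ¬valid]) = {Done, Recv, Ack, Idle}
AF A[¬busy U ¬valid]: least fixpoint, start Z0 = {Done, Recv, Ack, Idle}, add states with every successor in Z. Z1 = {Done, Recv, Reset, Ack, Idle}; Z2 = {Req, Done, Recv, Reset, Ack, Idle}; fixed.
Sat(AF A[¬busy U ¬valid]) = {Req, Done, Recv, Reset, Ack, Idle}
Done ∈ Sat(AF A[¬busy U ¬valid]) = {Req, Done, Recv, Reset, Ack, Idle}, so the formula holds at Done.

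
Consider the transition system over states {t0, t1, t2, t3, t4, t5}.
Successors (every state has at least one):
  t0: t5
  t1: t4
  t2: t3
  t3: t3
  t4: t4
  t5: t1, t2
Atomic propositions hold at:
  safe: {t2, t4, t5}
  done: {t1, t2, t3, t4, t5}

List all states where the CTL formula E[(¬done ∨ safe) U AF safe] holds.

{t0, t1, t2, t4, t5}

Sat(¬done) = {t0}
Sat(¬done ∨ safe) = {t0, t2, t4, t5}
AF safe: least fixpoint, start Z0 = {t2, t4, t5}, add states with every successor in Z. Z1 = {t0, t1, t2, t4, t5}; fixed.
Sat(AF safe) = {t0, t1, t2, t4, t5}
E[(¬done ∨ safe) U AF safe]: least fixpoint, start Z0 = Sat(AF safe) = {t0, t1, t2, t4, t5}, add states in Sat(¬done ∨ safe) with some successor in Z. Already a fixed point.
Sat(E[(¬done ∨ safe) U AF safe]) = {t0, t1, t2, t4, t5}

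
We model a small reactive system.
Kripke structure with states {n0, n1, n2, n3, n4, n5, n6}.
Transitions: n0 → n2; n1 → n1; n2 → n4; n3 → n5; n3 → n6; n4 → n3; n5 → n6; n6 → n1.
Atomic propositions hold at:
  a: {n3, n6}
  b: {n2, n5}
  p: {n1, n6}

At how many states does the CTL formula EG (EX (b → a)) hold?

Sat(b → a) = {n0, n1, n3, n4, n6}
Sat(EX (b → a)) = {s : some successor in {n0, n1, n3, n4, n6}} = {n1, n2, n3, n4, n5, n6}
EG (EX (b → a)): greatest fixpoint, start Z0 = {n1, n2, n3, n4, n5, n6}, keep only states in Sat with some successor in Z. Already a fixed point.
Sat(EG (EX (b → a))) = {n1, n2, n3, n4, n5, n6}
|Sat(EG (EX (b → a)))| = |{n1, n2, n3, n4, n5, n6}| = 6.

6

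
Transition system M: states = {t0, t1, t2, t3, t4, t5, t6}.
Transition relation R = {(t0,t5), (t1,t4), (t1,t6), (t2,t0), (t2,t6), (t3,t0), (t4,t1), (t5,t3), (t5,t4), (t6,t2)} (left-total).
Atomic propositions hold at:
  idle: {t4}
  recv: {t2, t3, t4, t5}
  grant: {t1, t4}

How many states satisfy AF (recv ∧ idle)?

Sat(recv ∧ idle) = {t4}
AF (recv ∧ idle): least fixpoint, start Z0 = {t4}, add states with every successor in Z. Already a fixed point.
Sat(AF (recv ∧ idle)) = {t4}
|Sat(AF (recv ∧ idle))| = |{t4}| = 1.

1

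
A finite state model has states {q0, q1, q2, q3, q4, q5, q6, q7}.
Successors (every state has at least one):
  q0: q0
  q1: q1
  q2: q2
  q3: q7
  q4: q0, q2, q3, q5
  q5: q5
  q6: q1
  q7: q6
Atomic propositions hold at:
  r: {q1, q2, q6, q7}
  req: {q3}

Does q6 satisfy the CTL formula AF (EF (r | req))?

Sat(r | req) = {q1, q2, q3, q6, q7}
EF (r | req): least fixpoint, start Z0 = {q1, q2, q3, q6, q7}, add states with some successor in Z. Z1 = {q1, q2, q3, q4, q6, q7}; fixed.
Sat(EF (r | req)) = {q1, q2, q3, q4, q6, q7}
AF (EF (r | req)): least fixpoint, start Z0 = {q1, q2, q3, q4, q6, q7}, add states with every successor in Z. Already a fixed point.
Sat(AF (EF (r | req))) = {q1, q2, q3, q4, q6, q7}
q6 ∈ Sat(AF (EF (r | req))) = {q1, q2, q3, q4, q6, q7}, so the formula holds at q6.

Yes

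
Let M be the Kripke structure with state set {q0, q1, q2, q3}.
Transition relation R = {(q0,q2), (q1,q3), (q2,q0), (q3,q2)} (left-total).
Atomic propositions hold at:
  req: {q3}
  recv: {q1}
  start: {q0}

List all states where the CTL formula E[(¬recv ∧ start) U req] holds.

{q3}

Sat(¬recv) = {q0, q2, q3}
Sat(¬recv ∧ start) = {q0}
E[(¬recv ∧ start) U req]: least fixpoint, start Z0 = Sat(req) = {q3}, add states in Sat(¬recv ∧ start) with some successor in Z. Already a fixed point.
Sat(E[(¬recv ∧ start) U req]) = {q3}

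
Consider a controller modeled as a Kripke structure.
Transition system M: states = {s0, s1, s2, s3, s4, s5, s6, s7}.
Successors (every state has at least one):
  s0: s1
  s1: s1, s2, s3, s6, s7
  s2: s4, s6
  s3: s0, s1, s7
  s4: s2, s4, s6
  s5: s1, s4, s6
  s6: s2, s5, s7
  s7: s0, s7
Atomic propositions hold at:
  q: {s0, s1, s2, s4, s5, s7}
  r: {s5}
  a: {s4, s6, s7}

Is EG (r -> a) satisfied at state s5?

Sat(r -> a) = {s0, s1, s2, s3, s4, s6, s7}
EG (r -> a): greatest fixpoint, start Z0 = {s0, s1, s2, s3, s4, s6, s7}, keep only states in Sat with some successor in Z. Already a fixed point.
Sat(EG (r -> a)) = {s0, s1, s2, s3, s4, s6, s7}
s5 ∉ Sat(EG (r -> a)) = {s0, s1, s2, s3, s4, s6, s7}, so the formula does not hold at s5.

No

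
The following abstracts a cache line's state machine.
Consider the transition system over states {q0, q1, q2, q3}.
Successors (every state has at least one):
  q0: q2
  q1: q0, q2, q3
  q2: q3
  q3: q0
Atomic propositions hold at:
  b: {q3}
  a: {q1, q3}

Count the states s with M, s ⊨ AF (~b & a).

1

Sat(~b) = {q0, q1, q2}
Sat(~b & a) = {q1}
AF (~b & a): least fixpoint, start Z0 = {q1}, add states with every successor in Z. Already a fixed point.
Sat(AF (~b & a)) = {q1}
|Sat(AF (~b & a))| = |{q1}| = 1.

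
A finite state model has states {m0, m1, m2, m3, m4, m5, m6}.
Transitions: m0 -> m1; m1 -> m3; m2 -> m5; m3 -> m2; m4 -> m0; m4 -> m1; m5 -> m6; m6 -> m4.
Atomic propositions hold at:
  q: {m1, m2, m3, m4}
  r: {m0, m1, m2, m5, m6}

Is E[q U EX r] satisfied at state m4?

Sat(EX r) = {s : some successor in {m0, m1, m2, m5, m6}} = {m0, m2, m3, m4, m5}
E[q U EX r]: least fixpoint, start Z0 = Sat(EX r) = {m0, m2, m3, m4, m5}, add states in Sat(q) with some successor in Z. Z1 = {m0, m1, m2, m3, m4, m5}; fixed.
Sat(E[q U EX r]) = {m0, m1, m2, m3, m4, m5}
m4 ∈ Sat(E[q U EX r]) = {m0, m1, m2, m3, m4, m5}, so the formula holds at m4.

Yes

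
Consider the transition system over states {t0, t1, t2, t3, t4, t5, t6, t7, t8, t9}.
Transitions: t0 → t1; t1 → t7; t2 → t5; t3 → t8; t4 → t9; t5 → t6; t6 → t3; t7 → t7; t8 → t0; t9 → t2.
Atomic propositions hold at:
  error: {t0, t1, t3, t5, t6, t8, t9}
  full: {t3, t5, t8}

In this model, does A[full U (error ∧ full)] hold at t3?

Yes

Sat(error ∧ full) = {t3, t5, t8}
A[full U (error ∧ full)]: least fixpoint, start Z0 = Sat((error ∧ full)) = {t3, t5, t8}, add states in Sat(full) with every successor in Z. Already a fixed point.
Sat(A[full U (error ∧ full)]) = {t3, t5, t8}
t3 ∈ Sat(A[full U (error ∧ full)]) = {t3, t5, t8}, so the formula holds at t3.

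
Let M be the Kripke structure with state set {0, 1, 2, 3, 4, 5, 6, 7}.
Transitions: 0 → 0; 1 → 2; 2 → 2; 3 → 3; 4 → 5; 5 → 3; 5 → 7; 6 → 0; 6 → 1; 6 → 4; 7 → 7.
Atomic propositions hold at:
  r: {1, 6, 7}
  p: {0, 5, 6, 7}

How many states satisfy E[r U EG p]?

4

EG p: greatest fixpoint, start Z0 = {0, 5, 6, 7}, keep only states in Sat with some successor in Z. Already a fixed point.
Sat(EG p) = {0, 5, 6, 7}
E[r U EG p]: least fixpoint, start Z0 = Sat(EG p) = {0, 5, 6, 7}, add states in Sat(r) with some successor in Z. Already a fixed point.
Sat(E[r U EG p]) = {0, 5, 6, 7}
|Sat(E[r U EG p])| = |{0, 5, 6, 7}| = 4.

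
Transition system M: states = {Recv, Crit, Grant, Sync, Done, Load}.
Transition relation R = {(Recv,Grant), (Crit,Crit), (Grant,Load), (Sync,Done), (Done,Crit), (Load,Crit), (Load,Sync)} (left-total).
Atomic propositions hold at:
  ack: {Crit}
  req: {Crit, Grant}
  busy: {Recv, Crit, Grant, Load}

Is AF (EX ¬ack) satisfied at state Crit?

Sat(¬ack) = {Recv, Grant, Sync, Done, Load}
Sat(EX ¬ack) = {s : some successor in {Recv, Grant, Sync, Done, Load}} = {Recv, Grant, Sync, Load}
AF (EX ¬ack): least fixpoint, start Z0 = {Recv, Grant, Sync, Load}, add states with every successor in Z. Already a fixed point.
Sat(AF (EX ¬ack)) = {Recv, Grant, Sync, Load}
Crit ∉ Sat(AF (EX ¬ack)) = {Recv, Grant, Sync, Load}, so the formula does not hold at Crit.

No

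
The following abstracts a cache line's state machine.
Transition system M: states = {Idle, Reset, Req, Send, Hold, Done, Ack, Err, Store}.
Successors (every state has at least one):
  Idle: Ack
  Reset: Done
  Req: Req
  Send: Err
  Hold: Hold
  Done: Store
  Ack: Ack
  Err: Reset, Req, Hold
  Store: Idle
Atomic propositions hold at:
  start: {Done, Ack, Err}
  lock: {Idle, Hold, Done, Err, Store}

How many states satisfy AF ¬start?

Sat(¬start) = {Idle, Reset, Req, Send, Hold, Store}
AF ¬start: least fixpoint, start Z0 = {Idle, Reset, Req, Send, Hold, Store}, add states with every successor in Z. Z1 = {Idle, Reset, Req, Send, Hold, Done, Err, Store}; fixed.
Sat(AF ¬start) = {Idle, Reset, Req, Send, Hold, Done, Err, Store}
|Sat(AF ¬start)| = |{Idle, Reset, Req, Send, Hold, Done, Err, Store}| = 8.

8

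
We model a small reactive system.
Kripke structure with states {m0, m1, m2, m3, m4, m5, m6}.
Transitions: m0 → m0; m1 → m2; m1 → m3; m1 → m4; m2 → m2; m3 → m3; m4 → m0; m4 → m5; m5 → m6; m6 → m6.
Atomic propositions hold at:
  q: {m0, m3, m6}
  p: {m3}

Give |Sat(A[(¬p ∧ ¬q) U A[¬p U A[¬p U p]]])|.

1

Sat(¬p) = {m0, m1, m2, m4, m5, m6}
Sat(¬q) = {m1, m2, m4, m5}
Sat(¬p ∧ ¬q) = {m1, m2, m4, m5}
A[¬p U p]: least fixpoint, start Z0 = Sat(p) = {m3}, add states in Sat(¬p) with every successor in Z. Already a fixed point.
Sat(A[¬p U p]) = {m3}
A[¬p U A[¬p U p]]: least fixpoint, start Z0 = Sat(A[¬p U p]) = {m3}, add states in Sat(¬p) with every successor in Z. Already a fixed point.
Sat(A[¬p U A[¬p U p]]) = {m3}
A[(¬p ∧ ¬q) U A[¬p U A[¬p U p]]]: least fixpoint, start Z0 = Sat(A[¬p U A[¬p U p]]) = {m3}, add states in Sat(¬p ∧ ¬q) with every successor in Z. Already a fixed point.
Sat(A[(¬p ∧ ¬q) U A[¬p U A[¬p U p]]]) = {m3}
|Sat(A[(¬p ∧ ¬q) U A[¬p U A[¬p U p]]])| = |{m3}| = 1.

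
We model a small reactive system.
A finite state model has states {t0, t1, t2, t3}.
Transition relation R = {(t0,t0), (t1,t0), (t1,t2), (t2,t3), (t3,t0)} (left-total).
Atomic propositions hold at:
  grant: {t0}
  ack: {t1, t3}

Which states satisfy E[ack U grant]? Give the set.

{t0, t1, t3}

E[ack U grant]: least fixpoint, start Z0 = Sat(grant) = {t0}, add states in Sat(ack) with some successor in Z. Z1 = {t0, t1, t3}; fixed.
Sat(E[ack U grant]) = {t0, t1, t3}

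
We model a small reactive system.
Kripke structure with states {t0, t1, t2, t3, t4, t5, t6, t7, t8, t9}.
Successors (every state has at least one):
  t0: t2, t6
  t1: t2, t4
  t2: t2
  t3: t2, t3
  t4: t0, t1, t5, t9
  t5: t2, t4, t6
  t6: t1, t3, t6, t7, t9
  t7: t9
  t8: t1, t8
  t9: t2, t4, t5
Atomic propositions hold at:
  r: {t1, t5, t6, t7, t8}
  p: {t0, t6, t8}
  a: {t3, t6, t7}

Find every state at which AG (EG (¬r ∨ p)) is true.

{t2, t3}

Sat(¬r) = {t0, t2, t3, t4, t9}
Sat(¬r ∨ p) = {t0, t2, t3, t4, t6, t8, t9}
EG (¬r ∨ p): greatest fixpoint, start Z0 = {t0, t2, t3, t4, t6, t8, t9}, keep only states in Sat with some successor in Z. Already a fixed point.
Sat(EG (¬r ∨ p)) = {t0, t2, t3, t4, t6, t8, t9}
AG (EG (¬r ∨ p)): greatest fixpoint, start Z0 = {t0, t2, t3, t4, t6, t8, t9}, keep only states in Sat with every successor in Z. Z1 = {t0, t2, t3}; Z2 = {t2, t3}; fixed.
Sat(AG (EG (¬r ∨ p))) = {t2, t3}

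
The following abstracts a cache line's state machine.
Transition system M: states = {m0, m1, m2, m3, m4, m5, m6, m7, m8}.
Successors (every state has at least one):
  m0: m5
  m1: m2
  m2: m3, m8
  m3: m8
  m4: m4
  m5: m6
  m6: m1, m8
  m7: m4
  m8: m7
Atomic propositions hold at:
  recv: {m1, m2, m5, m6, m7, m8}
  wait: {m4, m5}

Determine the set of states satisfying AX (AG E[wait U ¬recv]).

{m4, m7}

Sat(¬recv) = {m0, m3, m4}
E[wait U ¬recv]: least fixpoint, start Z0 = Sat(¬recv) = {m0, m3, m4}, add states in Sat(wait) with some successor in Z. Already a fixed point.
Sat(E[wait U ¬recv]) = {m0, m3, m4}
AG E[wait U ¬recv]: greatest fixpoint, start Z0 = {m0, m3, m4}, keep only states in Sat with every successor in Z. Z1 = {m4}; fixed.
Sat(AG E[wait U ¬recv]) = {m4}
Sat(AX (AG E[wait U ¬recv])) = {s : every successor in {m4}} = {m4, m7}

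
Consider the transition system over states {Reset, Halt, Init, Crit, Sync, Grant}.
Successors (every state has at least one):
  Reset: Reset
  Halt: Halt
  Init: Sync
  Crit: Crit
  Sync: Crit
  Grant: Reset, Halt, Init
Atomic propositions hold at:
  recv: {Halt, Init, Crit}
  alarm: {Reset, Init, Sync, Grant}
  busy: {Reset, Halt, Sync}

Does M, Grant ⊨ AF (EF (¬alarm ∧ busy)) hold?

Yes

Sat(¬alarm) = {Halt, Crit}
Sat(¬alarm ∧ busy) = {Halt}
EF (¬alarm ∧ busy): least fixpoint, start Z0 = {Halt}, add states with some successor in Z. Z1 = {Halt, Grant}; fixed.
Sat(EF (¬alarm ∧ busy)) = {Halt, Grant}
AF (EF (¬alarm ∧ busy)): least fixpoint, start Z0 = {Halt, Grant}, add states with every successor in Z. Already a fixed point.
Sat(AF (EF (¬alarm ∧ busy))) = {Halt, Grant}
Grant ∈ Sat(AF (EF (¬alarm ∧ busy))) = {Halt, Grant}, so the formula holds at Grant.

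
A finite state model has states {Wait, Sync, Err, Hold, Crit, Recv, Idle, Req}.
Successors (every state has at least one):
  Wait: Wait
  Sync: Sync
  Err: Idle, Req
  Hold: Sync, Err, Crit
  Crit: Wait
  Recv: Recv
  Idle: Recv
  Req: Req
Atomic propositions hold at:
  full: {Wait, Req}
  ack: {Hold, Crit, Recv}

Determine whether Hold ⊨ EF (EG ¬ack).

Yes

Sat(¬ack) = {Wait, Sync, Err, Idle, Req}
EG ¬ack: greatest fixpoint, start Z0 = {Wait, Sync, Err, Idle, Req}, keep only states in Sat with some successor in Z. Z1 = {Wait, Sync, Err, Req}; fixed.
Sat(EG ¬ack) = {Wait, Sync, Err, Req}
EF (EG ¬ack): least fixpoint, start Z0 = {Wait, Sync, Err, Req}, add states with some successor in Z. Z1 = {Wait, Sync, Err, Hold, Crit, Req}; fixed.
Sat(EF (EG ¬ack)) = {Wait, Sync, Err, Hold, Crit, Req}
Hold ∈ Sat(EF (EG ¬ack)) = {Wait, Sync, Err, Hold, Crit, Req}, so the formula holds at Hold.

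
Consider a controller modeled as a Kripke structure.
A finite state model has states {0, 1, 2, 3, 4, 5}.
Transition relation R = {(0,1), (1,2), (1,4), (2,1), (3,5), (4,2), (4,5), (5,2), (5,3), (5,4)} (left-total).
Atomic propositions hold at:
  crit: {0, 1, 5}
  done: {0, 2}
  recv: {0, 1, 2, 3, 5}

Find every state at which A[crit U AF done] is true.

AF done: least fixpoint, start Z0 = {0, 2}, add states with every successor in Z. Already a fixed point.
Sat(AF done) = {0, 2}
A[crit U AF done]: least fixpoint, start Z0 = Sat(AF done) = {0, 2}, add states in Sat(crit) with every successor in Z. Already a fixed point.
Sat(A[crit U AF done]) = {0, 2}

{0, 2}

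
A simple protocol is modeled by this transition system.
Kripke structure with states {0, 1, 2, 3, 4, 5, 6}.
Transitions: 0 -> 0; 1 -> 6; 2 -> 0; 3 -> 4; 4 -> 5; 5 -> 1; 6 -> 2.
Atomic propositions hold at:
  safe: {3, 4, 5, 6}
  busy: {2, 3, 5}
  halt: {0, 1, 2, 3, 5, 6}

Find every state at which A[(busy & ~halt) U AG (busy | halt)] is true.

Sat(~halt) = {4}
Sat(busy & ~halt) = ∅
Sat(busy | halt) = {0, 1, 2, 3, 5, 6}
AG (busy | halt): greatest fixpoint, start Z0 = {0, 1, 2, 3, 5, 6}, keep only states in Sat with every successor in Z. Z1 = {0, 1, 2, 5, 6}; fixed.
Sat(AG (busy | halt)) = {0, 1, 2, 5, 6}
A[(busy & ~halt) U AG (busy | halt)]: least fixpoint, start Z0 = Sat(AG (busy | halt)) = {0, 1, 2, 5, 6}, add states in Sat(busy & ~halt) with every successor in Z. Already a fixed point.
Sat(A[(busy & ~halt) U AG (busy | halt)]) = {0, 1, 2, 5, 6}

{0, 1, 2, 5, 6}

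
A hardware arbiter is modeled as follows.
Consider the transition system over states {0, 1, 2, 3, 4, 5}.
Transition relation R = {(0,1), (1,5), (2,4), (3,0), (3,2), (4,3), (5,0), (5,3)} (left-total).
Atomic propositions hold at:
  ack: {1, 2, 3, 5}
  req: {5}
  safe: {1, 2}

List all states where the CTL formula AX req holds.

{1}

Sat(AX req) = {s : every successor in {5}} = {1}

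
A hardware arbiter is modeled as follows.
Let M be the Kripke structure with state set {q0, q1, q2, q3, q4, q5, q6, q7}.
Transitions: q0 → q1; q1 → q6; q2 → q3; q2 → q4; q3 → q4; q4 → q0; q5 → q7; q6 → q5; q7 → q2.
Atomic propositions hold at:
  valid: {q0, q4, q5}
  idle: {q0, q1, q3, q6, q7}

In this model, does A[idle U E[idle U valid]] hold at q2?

No

E[idle U valid]: least fixpoint, start Z0 = Sat(valid) = {q0, q4, q5}, add states in Sat(idle) with some successor in Z. Z1 = {q0, q3, q4, q5, q6}; Z2 = {q0, q1, q3, q4, q5, q6}; fixed.
Sat(E[idle U valid]) = {q0, q1, q3, q4, q5, q6}
A[idle U E[idle U valid]]: least fixpoint, start Z0 = Sat(E[idle U valid]) = {q0, q1, q3, q4, q5, q6}, add states in Sat(idle) with every successor in Z. Already a fixed point.
Sat(A[idle U E[idle U valid]]) = {q0, q1, q3, q4, q5, q6}
q2 ∉ Sat(A[idle U E[idle U valid]]) = {q0, q1, q3, q4, q5, q6}, so the formula does not hold at q2.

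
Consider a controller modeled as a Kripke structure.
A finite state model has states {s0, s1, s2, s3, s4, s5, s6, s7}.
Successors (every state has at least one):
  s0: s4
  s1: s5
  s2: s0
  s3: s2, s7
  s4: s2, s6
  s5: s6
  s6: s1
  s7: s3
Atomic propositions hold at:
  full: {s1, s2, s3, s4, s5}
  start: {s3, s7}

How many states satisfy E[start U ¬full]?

Sat(¬full) = {s0, s6, s7}
E[start U ¬full]: least fixpoint, start Z0 = Sat(¬full) = {s0, s6, s7}, add states in Sat(start) with some successor in Z. Z1 = {s0, s3, s6, s7}; fixed.
Sat(E[start U ¬full]) = {s0, s3, s6, s7}
|Sat(E[start U ¬full])| = |{s0, s3, s6, s7}| = 4.

4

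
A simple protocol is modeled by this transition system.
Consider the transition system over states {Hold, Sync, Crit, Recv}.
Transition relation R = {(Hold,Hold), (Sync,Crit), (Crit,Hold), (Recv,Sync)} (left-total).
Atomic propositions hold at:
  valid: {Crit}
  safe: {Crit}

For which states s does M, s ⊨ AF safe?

{Sync, Crit, Recv}

AF safe: least fixpoint, start Z0 = {Crit}, add states with every successor in Z. Z1 = {Sync, Crit}; Z2 = {Sync, Crit, Recv}; fixed.
Sat(AF safe) = {Sync, Crit, Recv}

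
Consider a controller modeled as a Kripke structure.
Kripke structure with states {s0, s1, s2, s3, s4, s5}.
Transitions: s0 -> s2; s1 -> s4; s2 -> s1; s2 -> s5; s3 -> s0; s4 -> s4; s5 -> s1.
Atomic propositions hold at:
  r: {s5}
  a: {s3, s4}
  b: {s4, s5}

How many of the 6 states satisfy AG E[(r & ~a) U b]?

Sat(~a) = {s0, s1, s2, s5}
Sat(r & ~a) = {s5}
E[(r & ~a) U b]: least fixpoint, start Z0 = Sat(b) = {s4, s5}, add states in Sat(r & ~a) with some successor in Z. Already a fixed point.
Sat(E[(r & ~a) U b]) = {s4, s5}
AG E[(r & ~a) U b]: greatest fixpoint, start Z0 = {s4, s5}, keep only states in Sat with every successor in Z. Z1 = {s4}; fixed.
Sat(AG E[(r & ~a) U b]) = {s4}
|Sat(AG E[(r & ~a) U b])| = |{s4}| = 1.

1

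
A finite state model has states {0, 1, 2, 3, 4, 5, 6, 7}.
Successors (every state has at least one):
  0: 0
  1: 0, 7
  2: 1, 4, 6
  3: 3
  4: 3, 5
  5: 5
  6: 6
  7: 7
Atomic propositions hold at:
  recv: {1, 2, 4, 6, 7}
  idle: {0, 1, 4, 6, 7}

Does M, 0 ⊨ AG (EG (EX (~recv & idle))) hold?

Yes

Sat(~recv) = {0, 3, 5}
Sat(~recv & idle) = {0}
Sat(EX (~recv & idle)) = {s : some successor in {0}} = {0, 1}
EG (EX (~recv & idle)): greatest fixpoint, start Z0 = {0, 1}, keep only states in Sat with some successor in Z. Already a fixed point.
Sat(EG (EX (~recv & idle))) = {0, 1}
AG (EG (EX (~recv & idle))): greatest fixpoint, start Z0 = {0, 1}, keep only states in Sat with every successor in Z. Z1 = {0}; fixed.
Sat(AG (EG (EX (~recv & idle)))) = {0}
0 ∈ Sat(AG (EG (EX (~recv & idle)))) = {0}, so the formula holds at 0.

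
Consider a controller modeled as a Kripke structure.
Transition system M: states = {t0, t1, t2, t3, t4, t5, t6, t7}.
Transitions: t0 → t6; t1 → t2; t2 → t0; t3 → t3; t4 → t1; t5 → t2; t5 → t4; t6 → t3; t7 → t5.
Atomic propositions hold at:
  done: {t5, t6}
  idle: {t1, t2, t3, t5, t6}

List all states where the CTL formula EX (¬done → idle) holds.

{t0, t1, t3, t4, t5, t6, t7}

Sat(¬done) = {t0, t1, t2, t3, t4, t7}
Sat(¬done → idle) = {t1, t2, t3, t5, t6}
Sat(EX (¬done → idle)) = {s : some successor in {t1, t2, t3, t5, t6}} = {t0, t1, t3, t4, t5, t6, t7}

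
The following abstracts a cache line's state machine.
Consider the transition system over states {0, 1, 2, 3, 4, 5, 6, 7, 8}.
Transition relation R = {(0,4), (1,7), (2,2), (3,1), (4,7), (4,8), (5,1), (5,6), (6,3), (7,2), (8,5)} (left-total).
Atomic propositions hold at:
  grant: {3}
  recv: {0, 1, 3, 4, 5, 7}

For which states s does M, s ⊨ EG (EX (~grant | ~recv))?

{0, 1, 2, 3, 4, 5, 7, 8}

Sat(~grant) = {0, 1, 2, 4, 5, 6, 7, 8}
Sat(~recv) = {2, 6, 8}
Sat(~grant | ~recv) = {0, 1, 2, 4, 5, 6, 7, 8}
Sat(EX (~grant | ~recv)) = {s : some successor in {0, 1, 2, 4, 5, 6, 7, 8}} = {0, 1, 2, 3, 4, 5, 7, 8}
EG (EX (~grant | ~recv)): greatest fixpoint, start Z0 = {0, 1, 2, 3, 4, 5, 7, 8}, keep only states in Sat with some successor in Z. Already a fixed point.
Sat(EG (EX (~grant | ~recv))) = {0, 1, 2, 3, 4, 5, 7, 8}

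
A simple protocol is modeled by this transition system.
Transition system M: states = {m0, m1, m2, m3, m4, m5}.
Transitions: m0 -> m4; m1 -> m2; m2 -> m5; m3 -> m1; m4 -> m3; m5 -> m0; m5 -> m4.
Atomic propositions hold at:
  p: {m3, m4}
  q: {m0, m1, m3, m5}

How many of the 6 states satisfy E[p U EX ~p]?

5

Sat(~p) = {m0, m1, m2, m5}
Sat(EX ~p) = {s : some successor in {m0, m1, m2, m5}} = {m1, m2, m3, m5}
E[p U EX ~p]: least fixpoint, start Z0 = Sat(EX ~p) = {m1, m2, m3, m5}, add states in Sat(p) with some successor in Z. Z1 = {m1, m2, m3, m4, m5}; fixed.
Sat(E[p U EX ~p]) = {m1, m2, m3, m4, m5}
|Sat(E[p U EX ~p])| = |{m1, m2, m3, m4, m5}| = 5.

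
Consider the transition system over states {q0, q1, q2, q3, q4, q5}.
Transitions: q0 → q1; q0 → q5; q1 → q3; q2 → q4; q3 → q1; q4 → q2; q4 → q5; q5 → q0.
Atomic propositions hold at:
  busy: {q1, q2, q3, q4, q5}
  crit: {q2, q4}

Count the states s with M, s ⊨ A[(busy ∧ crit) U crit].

2

Sat(busy ∧ crit) = {q2, q4}
A[(busy ∧ crit) U crit]: least fixpoint, start Z0 = Sat(crit) = {q2, q4}, add states in Sat(busy ∧ crit) with every successor in Z. Already a fixed point.
Sat(A[(busy ∧ crit) U crit]) = {q2, q4}
|Sat(A[(busy ∧ crit) U crit])| = |{q2, q4}| = 2.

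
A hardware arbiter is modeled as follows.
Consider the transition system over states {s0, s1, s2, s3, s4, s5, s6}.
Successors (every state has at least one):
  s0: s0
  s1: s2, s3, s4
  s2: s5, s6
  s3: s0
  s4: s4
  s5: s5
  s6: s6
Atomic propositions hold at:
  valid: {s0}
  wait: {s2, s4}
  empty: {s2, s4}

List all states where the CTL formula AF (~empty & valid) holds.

{s0, s3}

Sat(~empty) = {s0, s1, s3, s5, s6}
Sat(~empty & valid) = {s0}
AF (~empty & valid): least fixpoint, start Z0 = {s0}, add states with every successor in Z. Z1 = {s0, s3}; fixed.
Sat(AF (~empty & valid)) = {s0, s3}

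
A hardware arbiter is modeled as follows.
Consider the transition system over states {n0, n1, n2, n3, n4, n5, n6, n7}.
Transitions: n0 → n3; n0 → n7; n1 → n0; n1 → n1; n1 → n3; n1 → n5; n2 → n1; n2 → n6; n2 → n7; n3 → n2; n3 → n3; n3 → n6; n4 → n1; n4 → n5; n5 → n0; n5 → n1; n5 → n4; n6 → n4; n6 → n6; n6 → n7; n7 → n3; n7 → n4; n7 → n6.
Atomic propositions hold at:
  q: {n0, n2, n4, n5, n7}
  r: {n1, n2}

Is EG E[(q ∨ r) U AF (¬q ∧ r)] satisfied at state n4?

Yes

Sat(q ∨ r) = {n0, n1, n2, n4, n5, n7}
Sat(¬q) = {n1, n3, n6}
Sat(¬q ∧ r) = {n1}
AF (¬q ∧ r): least fixpoint, start Z0 = {n1}, add states with every successor in Z. Already a fixed point.
Sat(AF (¬q ∧ r)) = {n1}
E[(q ∨ r) U AF (¬q ∧ r)]: least fixpoint, start Z0 = Sat(AF (¬q ∧ r)) = {n1}, add states in Sat(q ∨ r) with some successor in Z. Z1 = {n1, n2, n4, n5}; Z2 = {n1, n2, n4, n5, n7}; Z3 = {n0, n1, n2, n4, n5, n7}; fixed.
Sat(E[(q ∨ r) U AF (¬q ∧ r)]) = {n0, n1, n2, n4, n5, n7}
EG E[(q ∨ r) U AF (¬q ∧ r)]: greatest fixpoint, start Z0 = {n0, n1, n2, n4, n5, n7}, keep only states in Sat with some successor in Z. Already a fixed point.
Sat(EG E[(q ∨ r) U AF (¬q ∧ r)]) = {n0, n1, n2, n4, n5, n7}
n4 ∈ Sat(EG E[(q ∨ r) U AF (¬q ∧ r)]) = {n0, n1, n2, n4, n5, n7}, so the formula holds at n4.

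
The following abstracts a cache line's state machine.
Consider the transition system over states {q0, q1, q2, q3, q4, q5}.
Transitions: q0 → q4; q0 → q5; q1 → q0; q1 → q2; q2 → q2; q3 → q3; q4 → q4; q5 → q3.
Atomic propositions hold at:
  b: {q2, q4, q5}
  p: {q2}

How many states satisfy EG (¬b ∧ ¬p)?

Sat(¬b) = {q0, q1, q3}
Sat(¬p) = {q0, q1, q3, q4, q5}
Sat(¬b ∧ ¬p) = {q0, q1, q3}
EG (¬b ∧ ¬p): greatest fixpoint, start Z0 = {q0, q1, q3}, keep only states in Sat with some successor in Z. Z1 = {q1, q3}; Z2 = {q3}; fixed.
Sat(EG (¬b ∧ ¬p)) = {q3}
|Sat(EG (¬b ∧ ¬p))| = |{q3}| = 1.

1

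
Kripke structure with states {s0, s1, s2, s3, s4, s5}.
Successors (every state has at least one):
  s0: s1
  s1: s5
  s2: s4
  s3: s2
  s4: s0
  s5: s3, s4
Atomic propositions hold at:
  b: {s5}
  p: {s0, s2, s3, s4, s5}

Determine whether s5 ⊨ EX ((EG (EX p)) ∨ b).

Sat(EX p) = {s : some successor in {s0, s2, s3, s4, s5}} = {s1, s2, s3, s4, s5}
EG (EX p): greatest fixpoint, start Z0 = {s1, s2, s3, s4, s5}, keep only states in Sat with some successor in Z. Z1 = {s1, s2, s3, s5}; Z2 = {s1, s3, s5}; Z3 = {s1, s5}; Z4 = {s1}; Z5 = ∅; fixed.
Sat(EG (EX p)) = ∅
Sat((EG (EX p)) ∨ b) = {s5}
Sat(EX ((EG (EX p)) ∨ b)) = {s : some successor in {s5}} = {s1}
s5 ∉ Sat(EX ((EG (EX p)) ∨ b)) = {s1}, so the formula does not hold at s5.

No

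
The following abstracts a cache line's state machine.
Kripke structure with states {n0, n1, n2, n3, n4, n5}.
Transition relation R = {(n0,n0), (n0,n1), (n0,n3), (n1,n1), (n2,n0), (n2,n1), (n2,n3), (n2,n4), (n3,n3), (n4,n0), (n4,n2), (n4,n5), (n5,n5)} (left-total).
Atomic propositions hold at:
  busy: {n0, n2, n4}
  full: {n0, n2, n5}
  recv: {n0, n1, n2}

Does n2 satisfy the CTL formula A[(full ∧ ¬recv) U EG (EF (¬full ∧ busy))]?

Sat(¬recv) = {n3, n4, n5}
Sat(full ∧ ¬recv) = {n5}
Sat(¬full) = {n1, n3, n4}
Sat(¬full ∧ busy) = {n4}
EF (¬full ∧ busy): least fixpoint, start Z0 = {n4}, add states with some successor in Z. Z1 = {n2, n4}; fixed.
Sat(EF (¬full ∧ busy)) = {n2, n4}
EG (EF (¬full ∧ busy)): greatest fixpoint, start Z0 = {n2, n4}, keep only states in Sat with some successor in Z. Already a fixed point.
Sat(EG (EF (¬full ∧ busy))) = {n2, n4}
A[(full ∧ ¬recv) U EG (EF (¬full ∧ busy))]: least fixpoint, start Z0 = Sat(EG (EF (¬full ∧ busy))) = {n2, n4}, add states in Sat(full ∧ ¬recv) with every successor in Z. Already a fixed point.
Sat(A[(full ∧ ¬recv) U EG (EF (¬full ∧ busy))]) = {n2, n4}
n2 ∈ Sat(A[(full ∧ ¬recv) U EG (EF (¬full ∧ busy))]) = {n2, n4}, so the formula holds at n2.

Yes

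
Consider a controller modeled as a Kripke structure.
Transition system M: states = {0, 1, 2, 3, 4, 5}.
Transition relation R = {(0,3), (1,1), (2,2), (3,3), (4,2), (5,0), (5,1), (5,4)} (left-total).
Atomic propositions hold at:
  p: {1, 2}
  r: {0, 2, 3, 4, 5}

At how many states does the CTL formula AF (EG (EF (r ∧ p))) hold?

Sat(r ∧ p) = {2}
EF (r ∧ p): least fixpoint, start Z0 = {2}, add states with some successor in Z. Z1 = {2, 4}; Z2 = {2, 4, 5}; fixed.
Sat(EF (r ∧ p)) = {2, 4, 5}
EG (EF (r ∧ p)): greatest fixpoint, start Z0 = {2, 4, 5}, keep only states in Sat with some successor in Z. Already a fixed point.
Sat(EG (EF (r ∧ p))) = {2, 4, 5}
AF (EG (EF (r ∧ p))): least fixpoint, start Z0 = {2, 4, 5}, add states with every successor in Z. Already a fixed point.
Sat(AF (EG (EF (r ∧ p)))) = {2, 4, 5}
|Sat(AF (EG (EF (r ∧ p))))| = |{2, 4, 5}| = 3.

3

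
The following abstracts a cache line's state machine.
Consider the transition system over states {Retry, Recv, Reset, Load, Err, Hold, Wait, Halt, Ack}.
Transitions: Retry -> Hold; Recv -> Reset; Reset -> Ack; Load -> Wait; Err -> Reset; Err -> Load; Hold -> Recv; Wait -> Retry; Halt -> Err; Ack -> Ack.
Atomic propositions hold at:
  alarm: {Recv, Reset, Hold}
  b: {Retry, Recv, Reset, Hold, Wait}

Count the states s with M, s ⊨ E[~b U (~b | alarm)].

Sat(~b) = {Load, Err, Halt, Ack}
Sat(~b | alarm) = {Recv, Reset, Load, Err, Hold, Halt, Ack}
E[~b U (~b | alarm)]: least fixpoint, start Z0 = Sat((~b | alarm)) = {Recv, Reset, Load, Err, Hold, Halt, Ack}, add states in Sat(~b) with some successor in Z. Already a fixed point.
Sat(E[~b U (~b | alarm)]) = {Recv, Reset, Load, Err, Hold, Halt, Ack}
|Sat(E[~b U (~b | alarm)])| = |{Recv, Reset, Load, Err, Hold, Halt, Ack}| = 7.

7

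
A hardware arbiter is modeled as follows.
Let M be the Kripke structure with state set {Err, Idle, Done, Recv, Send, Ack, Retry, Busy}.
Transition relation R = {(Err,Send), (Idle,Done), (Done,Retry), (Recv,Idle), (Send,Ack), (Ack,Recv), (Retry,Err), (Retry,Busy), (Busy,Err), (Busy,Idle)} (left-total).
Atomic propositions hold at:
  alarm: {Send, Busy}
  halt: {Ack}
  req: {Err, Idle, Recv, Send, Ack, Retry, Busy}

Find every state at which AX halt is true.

Sat(AX halt) = {s : every successor in {Ack}} = {Send}

{Send}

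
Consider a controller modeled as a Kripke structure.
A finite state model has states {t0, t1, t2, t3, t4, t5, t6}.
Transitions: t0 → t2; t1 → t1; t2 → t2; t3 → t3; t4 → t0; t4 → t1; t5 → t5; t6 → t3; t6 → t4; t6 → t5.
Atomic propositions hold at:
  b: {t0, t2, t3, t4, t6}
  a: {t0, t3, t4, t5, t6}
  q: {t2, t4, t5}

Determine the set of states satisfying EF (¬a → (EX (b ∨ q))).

{t0, t2, t3, t4, t5, t6}

Sat(¬a) = {t1, t2}
Sat(b ∨ q) = {t0, t2, t3, t4, t5, t6}
Sat(EX (b ∨ q)) = {s : some successor in {t0, t2, t3, t4, t5, t6}} = {t0, t2, t3, t4, t5, t6}
Sat(¬a → (EX (b ∨ q))) = {t0, t2, t3, t4, t5, t6}
EF (¬a → (EX (b ∨ q))): least fixpoint, start Z0 = {t0, t2, t3, t4, t5, t6}, add states with some successor in Z. Already a fixed point.
Sat(EF (¬a → (EX (b ∨ q)))) = {t0, t2, t3, t4, t5, t6}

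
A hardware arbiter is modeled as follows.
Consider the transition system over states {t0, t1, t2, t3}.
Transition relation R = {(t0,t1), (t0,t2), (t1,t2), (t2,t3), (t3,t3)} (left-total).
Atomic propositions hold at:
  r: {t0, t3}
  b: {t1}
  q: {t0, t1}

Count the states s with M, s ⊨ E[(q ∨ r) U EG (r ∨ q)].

Sat(q ∨ r) = {t0, t1, t3}
Sat(r ∨ q) = {t0, t1, t3}
EG (r ∨ q): greatest fixpoint, start Z0 = {t0, t1, t3}, keep only states in Sat with some successor in Z. Z1 = {t0, t3}; Z2 = {t3}; fixed.
Sat(EG (r ∨ q)) = {t3}
E[(q ∨ r) U EG (r ∨ q)]: least fixpoint, start Z0 = Sat(EG (r ∨ q)) = {t3}, add states in Sat(q ∨ r) with some successor in Z. Already a fixed point.
Sat(E[(q ∨ r) U EG (r ∨ q)]) = {t3}
|Sat(E[(q ∨ r) U EG (r ∨ q)])| = |{t3}| = 1.

1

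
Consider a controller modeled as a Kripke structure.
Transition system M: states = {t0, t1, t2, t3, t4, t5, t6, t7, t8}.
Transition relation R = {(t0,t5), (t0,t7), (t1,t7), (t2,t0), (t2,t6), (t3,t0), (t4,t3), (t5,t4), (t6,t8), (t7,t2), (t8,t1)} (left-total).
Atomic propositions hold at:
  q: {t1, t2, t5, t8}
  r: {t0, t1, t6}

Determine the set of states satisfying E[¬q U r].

{t0, t1, t3, t4, t6}

Sat(¬q) = {t0, t3, t4, t6, t7}
E[¬q U r]: least fixpoint, start Z0 = Sat(r) = {t0, t1, t6}, add states in Sat(¬q) with some successor in Z. Z1 = {t0, t1, t3, t6}; Z2 = {t0, t1, t3, t4, t6}; fixed.
Sat(E[¬q U r]) = {t0, t1, t3, t4, t6}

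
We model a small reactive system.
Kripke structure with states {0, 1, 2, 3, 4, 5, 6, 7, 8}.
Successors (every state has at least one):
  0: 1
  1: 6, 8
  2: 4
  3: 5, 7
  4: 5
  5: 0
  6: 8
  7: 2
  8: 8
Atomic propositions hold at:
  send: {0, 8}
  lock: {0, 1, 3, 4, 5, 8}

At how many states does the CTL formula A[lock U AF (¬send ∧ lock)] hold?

7

Sat(¬send) = {1, 2, 3, 4, 5, 6, 7}
Sat(¬send ∧ lock) = {1, 3, 4, 5}
AF (¬send ∧ lock): least fixpoint, start Z0 = {1, 3, 4, 5}, add states with every successor in Z. Z1 = {0, 1, 2, 3, 4, 5}; Z2 = {0, 1, 2, 3, 4, 5, 7}; fixed.
Sat(AF (¬send ∧ lock)) = {0, 1, 2, 3, 4, 5, 7}
A[lock U AF (¬send ∧ lock)]: least fixpoint, start Z0 = Sat(AF (¬send ∧ lock)) = {0, 1, 2, 3, 4, 5, 7}, add states in Sat(lock) with every successor in Z. Already a fixed point.
Sat(A[lock U AF (¬send ∧ lock)]) = {0, 1, 2, 3, 4, 5, 7}
|Sat(A[lock U AF (¬send ∧ lock)])| = |{0, 1, 2, 3, 4, 5, 7}| = 7.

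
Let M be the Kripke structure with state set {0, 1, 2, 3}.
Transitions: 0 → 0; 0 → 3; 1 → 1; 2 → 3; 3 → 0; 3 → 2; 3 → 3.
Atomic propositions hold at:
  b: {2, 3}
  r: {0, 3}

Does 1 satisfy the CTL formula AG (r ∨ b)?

No

Sat(r ∨ b) = {0, 2, 3}
AG (r ∨ b): greatest fixpoint, start Z0 = {0, 2, 3}, keep only states in Sat with every successor in Z. Already a fixed point.
Sat(AG (r ∨ b)) = {0, 2, 3}
1 ∉ Sat(AG (r ∨ b)) = {0, 2, 3}, so the formula does not hold at 1.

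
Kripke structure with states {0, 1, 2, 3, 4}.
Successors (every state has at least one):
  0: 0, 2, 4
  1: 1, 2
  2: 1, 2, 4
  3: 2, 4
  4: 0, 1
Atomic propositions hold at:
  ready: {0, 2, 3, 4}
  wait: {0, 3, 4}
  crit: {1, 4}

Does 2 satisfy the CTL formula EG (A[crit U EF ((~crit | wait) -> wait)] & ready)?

Sat(~crit) = {0, 2, 3}
Sat(~crit | wait) = {0, 2, 3, 4}
Sat((~crit | wait) -> wait) = {0, 1, 3, 4}
EF ((~crit | wait) -> wait): least fixpoint, start Z0 = {0, 1, 3, 4}, add states with some successor in Z. Z1 = {0, 1, 2, 3, 4}; fixed.
Sat(EF ((~crit | wait) -> wait)) = {0, 1, 2, 3, 4}
A[crit U EF ((~crit | wait) -> wait)]: least fixpoint, start Z0 = Sat(EF ((~crit | wait) -> wait)) = {0, 1, 2, 3, 4}, add states in Sat(crit) with every successor in Z. Already a fixed point.
Sat(A[crit U EF ((~crit | wait) -> wait)]) = {0, 1, 2, 3, 4}
Sat(A[crit U EF ((~crit | wait) -> wait)] & ready) = {0, 2, 3, 4}
EG (A[crit U EF ((~crit | wait) -> wait)] & ready): greatest fixpoint, start Z0 = {0, 2, 3, 4}, keep only states in Sat with some successor in Z. Already a fixed point.
Sat(EG (A[crit U EF ((~crit | wait) -> wait)] & ready)) = {0, 2, 3, 4}
2 ∈ Sat(EG (A[crit U EF ((~crit | wait) -> wait)] & ready)) = {0, 2, 3, 4}, so the formula holds at 2.

Yes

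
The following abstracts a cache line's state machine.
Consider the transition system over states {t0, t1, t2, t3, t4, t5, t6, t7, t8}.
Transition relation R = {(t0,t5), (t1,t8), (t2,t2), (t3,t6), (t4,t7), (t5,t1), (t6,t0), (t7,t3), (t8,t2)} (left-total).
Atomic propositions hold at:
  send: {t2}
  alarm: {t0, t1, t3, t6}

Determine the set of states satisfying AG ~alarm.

{t2, t8}

Sat(~alarm) = {t2, t4, t5, t7, t8}
AG ~alarm: greatest fixpoint, start Z0 = {t2, t4, t5, t7, t8}, keep only states in Sat with every successor in Z. Z1 = {t2, t4, t8}; Z2 = {t2, t8}; fixed.
Sat(AG ~alarm) = {t2, t8}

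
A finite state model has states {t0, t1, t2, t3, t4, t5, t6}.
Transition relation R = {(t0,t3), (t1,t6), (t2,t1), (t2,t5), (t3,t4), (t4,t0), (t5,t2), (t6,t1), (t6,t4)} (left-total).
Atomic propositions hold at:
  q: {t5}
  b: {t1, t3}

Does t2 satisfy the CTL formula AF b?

No

AF b: least fixpoint, start Z0 = {t1, t3}, add states with every successor in Z. Z1 = {t0, t1, t3}; Z2 = {t0, t1, t3, t4}; Z3 = {t0, t1, t3, t4, t6}; fixed.
Sat(AF b) = {t0, t1, t3, t4, t6}
t2 ∉ Sat(AF b) = {t0, t1, t3, t4, t6}, so the formula does not hold at t2.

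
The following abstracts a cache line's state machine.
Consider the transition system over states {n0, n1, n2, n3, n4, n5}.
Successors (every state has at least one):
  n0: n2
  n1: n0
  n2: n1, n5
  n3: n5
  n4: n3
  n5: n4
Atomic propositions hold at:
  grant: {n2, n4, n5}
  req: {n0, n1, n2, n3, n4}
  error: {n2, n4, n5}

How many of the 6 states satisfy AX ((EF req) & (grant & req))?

EF req: least fixpoint, start Z0 = {n0, n1, n2, n3, n4}, add states with some successor in Z. Z1 = {n0, n1, n2, n3, n4, n5}; fixed.
Sat(EF req) = {n0, n1, n2, n3, n4, n5}
Sat(grant & req) = {n2, n4}
Sat((EF req) & (grant & req)) = {n2, n4}
Sat(AX ((EF req) & (grant & req))) = {s : every successor in {n2, n4}} = {n0, n5}
|Sat(AX ((EF req) & (grant & req)))| = |{n0, n5}| = 2.

2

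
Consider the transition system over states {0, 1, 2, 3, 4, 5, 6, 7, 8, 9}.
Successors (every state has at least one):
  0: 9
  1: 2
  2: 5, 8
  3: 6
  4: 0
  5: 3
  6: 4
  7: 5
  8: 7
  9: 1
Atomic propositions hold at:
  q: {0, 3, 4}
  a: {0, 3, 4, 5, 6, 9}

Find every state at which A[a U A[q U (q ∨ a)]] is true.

Sat(q ∨ a) = {0, 3, 4, 5, 6, 9}
A[q U (q ∨ a)]: least fixpoint, start Z0 = Sat((q ∨ a)) = {0, 3, 4, 5, 6, 9}, add states in Sat(q) with every successor in Z. Already a fixed point.
Sat(A[q U (q ∨ a)]) = {0, 3, 4, 5, 6, 9}
A[a U A[q U (q ∨ a)]]: least fixpoint, start Z0 = Sat(A[q U (q ∨ a)]) = {0, 3, 4, 5, 6, 9}, add states in Sat(a) with every successor in Z. Already a fixed point.
Sat(A[a U A[q U (q ∨ a)]]) = {0, 3, 4, 5, 6, 9}

{0, 3, 4, 5, 6, 9}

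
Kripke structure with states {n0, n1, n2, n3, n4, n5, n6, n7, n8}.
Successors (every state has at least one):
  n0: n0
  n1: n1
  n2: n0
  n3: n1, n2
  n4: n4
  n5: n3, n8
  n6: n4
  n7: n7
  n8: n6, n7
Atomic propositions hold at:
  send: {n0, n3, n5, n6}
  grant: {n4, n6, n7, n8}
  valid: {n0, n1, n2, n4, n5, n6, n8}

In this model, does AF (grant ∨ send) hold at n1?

No

Sat(grant ∨ send) = {n0, n3, n4, n5, n6, n7, n8}
AF (grant ∨ send): least fixpoint, start Z0 = {n0, n3, n4, n5, n6, n7, n8}, add states with every successor in Z. Z1 = {n0, n2, n3, n4, n5, n6, n7, n8}; fixed.
Sat(AF (grant ∨ send)) = {n0, n2, n3, n4, n5, n6, n7, n8}
n1 ∉ Sat(AF (grant ∨ send)) = {n0, n2, n3, n4, n5, n6, n7, n8}, so the formula does not hold at n1.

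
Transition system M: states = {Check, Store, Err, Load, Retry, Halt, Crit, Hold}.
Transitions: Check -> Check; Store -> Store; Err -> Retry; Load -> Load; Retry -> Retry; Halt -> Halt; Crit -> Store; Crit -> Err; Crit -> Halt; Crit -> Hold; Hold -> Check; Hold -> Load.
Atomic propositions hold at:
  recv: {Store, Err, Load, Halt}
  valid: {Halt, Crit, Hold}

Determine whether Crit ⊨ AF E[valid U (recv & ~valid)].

Yes

Sat(~valid) = {Check, Store, Err, Load, Retry}
Sat(recv & ~valid) = {Store, Err, Load}
E[valid U (recv & ~valid)]: least fixpoint, start Z0 = Sat((recv & ~valid)) = {Store, Err, Load}, add states in Sat(valid) with some successor in Z. Z1 = {Store, Err, Load, Crit, Hold}; fixed.
Sat(E[valid U (recv & ~valid)]) = {Store, Err, Load, Crit, Hold}
AF E[valid U (recv & ~valid)]: least fixpoint, start Z0 = {Store, Err, Load, Crit, Hold}, add states with every successor in Z. Already a fixed point.
Sat(AF E[valid U (recv & ~valid)]) = {Store, Err, Load, Crit, Hold}
Crit ∈ Sat(AF E[valid U (recv & ~valid)]) = {Store, Err, Load, Crit, Hold}, so the formula holds at Crit.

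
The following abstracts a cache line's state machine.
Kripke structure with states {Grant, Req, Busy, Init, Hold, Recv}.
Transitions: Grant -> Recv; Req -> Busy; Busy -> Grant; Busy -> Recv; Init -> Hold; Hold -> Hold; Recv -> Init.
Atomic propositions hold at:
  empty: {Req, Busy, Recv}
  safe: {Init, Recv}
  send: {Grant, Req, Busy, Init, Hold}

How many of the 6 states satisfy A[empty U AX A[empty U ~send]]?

Sat(~send) = {Recv}
A[empty U ~send]: least fixpoint, start Z0 = Sat(~send) = {Recv}, add states in Sat(empty) with every successor in Z. Already a fixed point.
Sat(A[empty U ~send]) = {Recv}
Sat(AX A[empty U ~send]) = {s : every successor in {Recv}} = {Grant}
A[empty U AX A[empty U ~send]]: least fixpoint, start Z0 = Sat(AX A[empty U ~send]) = {Grant}, add states in Sat(empty) with every successor in Z. Already a fixed point.
Sat(A[empty U AX A[empty U ~send]]) = {Grant}
|Sat(A[empty U AX A[empty U ~send]])| = |{Grant}| = 1.

1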